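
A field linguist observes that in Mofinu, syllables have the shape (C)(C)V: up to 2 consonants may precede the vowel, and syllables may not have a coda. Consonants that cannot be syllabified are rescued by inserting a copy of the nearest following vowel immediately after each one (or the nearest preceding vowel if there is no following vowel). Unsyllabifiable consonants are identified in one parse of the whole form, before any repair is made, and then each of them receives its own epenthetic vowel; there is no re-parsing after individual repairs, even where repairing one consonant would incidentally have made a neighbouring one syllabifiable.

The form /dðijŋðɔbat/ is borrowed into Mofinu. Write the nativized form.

dðijɔŋðɔbata

Under (C)(C)V, the unsyllabifiable consonants are /j/, /t/ (no codas are permitted; onsets may contain at most 2 consonants).
Each unlicensed consonant becomes the onset of a new syllable: /j/ → /jɔ/, /t/ → /ta/.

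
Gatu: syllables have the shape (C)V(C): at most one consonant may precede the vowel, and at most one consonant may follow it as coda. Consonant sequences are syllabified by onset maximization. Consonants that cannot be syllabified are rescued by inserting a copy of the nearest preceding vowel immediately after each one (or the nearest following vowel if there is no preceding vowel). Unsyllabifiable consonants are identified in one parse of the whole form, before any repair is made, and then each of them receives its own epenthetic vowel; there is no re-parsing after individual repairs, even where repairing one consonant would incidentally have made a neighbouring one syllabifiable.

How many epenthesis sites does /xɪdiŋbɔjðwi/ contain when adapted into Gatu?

1

The unsyllabifiable consonants are /ð/; each receives one epenthetic vowel.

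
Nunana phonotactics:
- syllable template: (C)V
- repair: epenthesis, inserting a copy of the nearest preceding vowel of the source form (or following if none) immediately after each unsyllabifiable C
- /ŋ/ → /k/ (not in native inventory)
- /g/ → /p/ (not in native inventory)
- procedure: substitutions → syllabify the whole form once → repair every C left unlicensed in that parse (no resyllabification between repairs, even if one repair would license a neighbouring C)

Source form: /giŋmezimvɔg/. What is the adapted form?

pikimezimivɔpɔ

Substitution: /g/ → /p/, /ŋ/ → /k/, giving /pikmezimvɔp/.
Syllabifying with onset maximization leaves /k/, /m/, /p/ stranded (no codas are permitted; onsets are limited to one consonant).
Epenthesis after each stranded consonant: /k/ → /ki/, /m/ → /mi/, /p/ → /pɔ/.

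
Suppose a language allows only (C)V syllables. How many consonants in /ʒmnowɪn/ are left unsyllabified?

3

Under (C)V, the unsyllabifiable consonants are /ʒ/, /m/, /n/ (no codas are permitted; onsets are limited to one consonant).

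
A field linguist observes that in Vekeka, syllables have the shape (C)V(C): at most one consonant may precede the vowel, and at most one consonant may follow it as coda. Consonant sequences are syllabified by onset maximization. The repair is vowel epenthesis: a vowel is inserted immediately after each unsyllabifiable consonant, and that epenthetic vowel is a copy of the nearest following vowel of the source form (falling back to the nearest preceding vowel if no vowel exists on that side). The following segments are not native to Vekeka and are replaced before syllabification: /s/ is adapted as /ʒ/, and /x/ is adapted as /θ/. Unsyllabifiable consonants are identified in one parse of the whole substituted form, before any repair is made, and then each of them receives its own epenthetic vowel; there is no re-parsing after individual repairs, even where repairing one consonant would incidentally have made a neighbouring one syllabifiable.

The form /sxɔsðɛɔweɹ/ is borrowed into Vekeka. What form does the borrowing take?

ʒɔθɔʒðɛɔweɹ

Substitution: /s/ → /ʒ/, /x/ → /θ/, giving /ʒθɔʒðɛɔweɹ/.
The consonants /ʒ/ cannot be parsed into a legal (C)V(C) syllable (at most one coda consonant is licensed; onsets are limited to one consonant).
Inserting the epenthetic vowel yields /ʒ/ → /ʒɔ/.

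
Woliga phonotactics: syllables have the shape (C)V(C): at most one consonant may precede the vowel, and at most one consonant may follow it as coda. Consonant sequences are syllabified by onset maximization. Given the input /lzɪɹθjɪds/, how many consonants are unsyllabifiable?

Syllabifying with onset maximization leaves /l/, /θ/, /s/ stranded (at most one coda consonant is licensed; onsets are limited to one consonant).

3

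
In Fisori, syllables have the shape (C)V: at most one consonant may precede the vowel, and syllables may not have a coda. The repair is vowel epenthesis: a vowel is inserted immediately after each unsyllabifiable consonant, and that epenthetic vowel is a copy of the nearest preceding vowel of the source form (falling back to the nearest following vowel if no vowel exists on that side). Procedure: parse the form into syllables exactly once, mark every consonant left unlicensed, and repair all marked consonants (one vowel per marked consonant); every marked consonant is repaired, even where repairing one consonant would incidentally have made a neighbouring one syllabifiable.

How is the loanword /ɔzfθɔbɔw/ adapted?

ɔzɔfɔθɔbɔwɔ

Syllabifying with onset maximization leaves /z/, /f/, /w/ stranded (no codas are permitted; onsets are limited to one consonant).
Epenthesis after each stranded consonant: /z/ → /zɔ/, /f/ → /fɔ/, /w/ → /wɔ/.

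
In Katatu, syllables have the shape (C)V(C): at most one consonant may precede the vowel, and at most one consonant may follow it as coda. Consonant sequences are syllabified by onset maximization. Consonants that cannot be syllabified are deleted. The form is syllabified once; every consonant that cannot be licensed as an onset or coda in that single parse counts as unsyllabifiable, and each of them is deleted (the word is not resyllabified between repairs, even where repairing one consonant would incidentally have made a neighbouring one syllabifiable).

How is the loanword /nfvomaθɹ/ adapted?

The consonants /n/, /f/, /ɹ/ cannot be parsed into a legal (C)V(C) syllable (at most one coda consonant is licensed; onsets are limited to one consonant).
Deleting the stranded consonants removes /n/, /f/, /ɹ/.

vomaθ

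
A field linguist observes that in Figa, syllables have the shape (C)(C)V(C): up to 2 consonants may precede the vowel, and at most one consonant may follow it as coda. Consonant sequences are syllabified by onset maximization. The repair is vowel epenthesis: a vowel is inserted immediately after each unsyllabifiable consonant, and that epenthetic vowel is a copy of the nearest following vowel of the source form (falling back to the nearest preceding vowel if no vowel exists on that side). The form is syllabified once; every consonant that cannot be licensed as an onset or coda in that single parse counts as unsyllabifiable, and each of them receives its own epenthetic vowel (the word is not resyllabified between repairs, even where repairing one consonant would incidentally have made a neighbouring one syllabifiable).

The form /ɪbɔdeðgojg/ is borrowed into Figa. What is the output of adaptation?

ɪbɔdeðgojgo

Under (C)(C)V(C), the unsyllabifiable consonants are /g/ (at most one coda consonant is licensed; onsets may contain at most 2 consonants).
Each unlicensed consonant becomes the onset of a new syllable: /g/ → /go/.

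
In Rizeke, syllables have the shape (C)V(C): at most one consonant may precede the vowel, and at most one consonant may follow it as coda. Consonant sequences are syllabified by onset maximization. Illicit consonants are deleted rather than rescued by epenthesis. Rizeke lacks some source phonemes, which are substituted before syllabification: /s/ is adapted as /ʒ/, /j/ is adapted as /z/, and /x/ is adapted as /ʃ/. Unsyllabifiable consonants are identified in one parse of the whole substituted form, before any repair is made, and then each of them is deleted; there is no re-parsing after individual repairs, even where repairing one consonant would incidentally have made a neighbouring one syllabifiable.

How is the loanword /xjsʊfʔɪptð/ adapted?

ʒʊfʔɪp

Substitution: /x/ → /ʃ/, /j/ → /z/, /s/ → /ʒ/, giving /ʃzʒʊfʔɪptð/.
Syllabifying with onset maximization leaves /ʃ/, /z/, /t/, /ð/ stranded (at most one coda consonant is licensed; onsets are limited to one consonant).
Deletion applies to /ʃ/, /z/, /t/, /ð/.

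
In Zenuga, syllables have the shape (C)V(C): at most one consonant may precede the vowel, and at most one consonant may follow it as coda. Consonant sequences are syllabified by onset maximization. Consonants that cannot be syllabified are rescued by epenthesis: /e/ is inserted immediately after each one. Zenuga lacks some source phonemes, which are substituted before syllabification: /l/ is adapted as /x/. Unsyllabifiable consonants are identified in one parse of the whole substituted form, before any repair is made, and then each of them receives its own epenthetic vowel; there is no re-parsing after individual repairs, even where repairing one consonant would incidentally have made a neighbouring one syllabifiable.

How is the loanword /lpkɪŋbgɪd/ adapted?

Substitution: /l/ → /x/, giving /xpkɪŋbgɪd/.
Syllabifying with onset maximization leaves /x/, /p/, /b/ stranded (at most one coda consonant is licensed; onsets are limited to one consonant).
Inserting the epenthetic vowel yields /x/ → /xe/, /p/ → /pe/, /b/ → /be/.

xepekɪŋbegɪd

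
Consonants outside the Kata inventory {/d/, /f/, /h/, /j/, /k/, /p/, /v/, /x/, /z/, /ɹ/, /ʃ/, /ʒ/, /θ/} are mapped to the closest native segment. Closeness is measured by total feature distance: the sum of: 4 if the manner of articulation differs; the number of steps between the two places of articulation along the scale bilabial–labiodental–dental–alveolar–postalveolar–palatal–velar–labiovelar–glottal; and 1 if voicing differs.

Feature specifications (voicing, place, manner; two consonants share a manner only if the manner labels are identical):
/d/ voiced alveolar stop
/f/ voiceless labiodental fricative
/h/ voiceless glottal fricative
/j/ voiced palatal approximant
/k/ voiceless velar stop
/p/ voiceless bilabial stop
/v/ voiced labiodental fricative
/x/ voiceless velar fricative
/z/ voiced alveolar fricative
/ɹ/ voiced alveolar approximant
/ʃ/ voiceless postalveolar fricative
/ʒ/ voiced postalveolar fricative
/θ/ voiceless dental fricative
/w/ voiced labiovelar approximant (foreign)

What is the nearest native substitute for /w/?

/j/ is closest: same manner (approximant), place distance 2 (labiovelar→palatal), same voicing; total 2. Next closest is /ɹ/ at distance 4.

j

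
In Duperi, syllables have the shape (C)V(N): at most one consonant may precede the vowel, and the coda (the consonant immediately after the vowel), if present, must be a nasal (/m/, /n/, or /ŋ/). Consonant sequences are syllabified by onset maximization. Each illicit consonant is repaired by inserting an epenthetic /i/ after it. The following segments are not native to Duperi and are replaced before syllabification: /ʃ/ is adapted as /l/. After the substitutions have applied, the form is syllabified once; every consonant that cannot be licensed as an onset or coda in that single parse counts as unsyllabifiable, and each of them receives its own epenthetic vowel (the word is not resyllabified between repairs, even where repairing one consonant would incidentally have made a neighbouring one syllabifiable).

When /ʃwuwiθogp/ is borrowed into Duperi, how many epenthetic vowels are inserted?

3

After substitution the input is /lwuwiθogp/.
The unsyllabifiable consonants are /l/, /g/, /p/; each receives one epenthetic vowel.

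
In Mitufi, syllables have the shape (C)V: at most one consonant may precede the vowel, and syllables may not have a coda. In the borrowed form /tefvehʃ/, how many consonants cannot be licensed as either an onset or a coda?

3

Under (C)V, the unsyllabifiable consonants are /f/, /h/, /ʃ/ (no codas are permitted; onsets are limited to one consonant).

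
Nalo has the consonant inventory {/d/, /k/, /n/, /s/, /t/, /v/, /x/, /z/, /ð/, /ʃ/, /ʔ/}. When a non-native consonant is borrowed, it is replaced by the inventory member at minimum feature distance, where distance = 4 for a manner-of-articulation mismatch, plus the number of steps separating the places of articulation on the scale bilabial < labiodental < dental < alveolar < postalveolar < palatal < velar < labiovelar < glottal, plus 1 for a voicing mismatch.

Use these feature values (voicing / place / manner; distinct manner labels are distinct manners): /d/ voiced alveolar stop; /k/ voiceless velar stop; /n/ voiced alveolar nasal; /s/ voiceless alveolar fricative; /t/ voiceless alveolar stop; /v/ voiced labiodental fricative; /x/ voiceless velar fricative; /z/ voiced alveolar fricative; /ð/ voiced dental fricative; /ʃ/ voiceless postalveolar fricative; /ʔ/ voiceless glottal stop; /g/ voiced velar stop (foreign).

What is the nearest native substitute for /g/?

k

/k/ is closest: same manner (stop), place distance 0 (velar→velar), voicing differs (+1); total 1. Next closest is /d/ at distance 3.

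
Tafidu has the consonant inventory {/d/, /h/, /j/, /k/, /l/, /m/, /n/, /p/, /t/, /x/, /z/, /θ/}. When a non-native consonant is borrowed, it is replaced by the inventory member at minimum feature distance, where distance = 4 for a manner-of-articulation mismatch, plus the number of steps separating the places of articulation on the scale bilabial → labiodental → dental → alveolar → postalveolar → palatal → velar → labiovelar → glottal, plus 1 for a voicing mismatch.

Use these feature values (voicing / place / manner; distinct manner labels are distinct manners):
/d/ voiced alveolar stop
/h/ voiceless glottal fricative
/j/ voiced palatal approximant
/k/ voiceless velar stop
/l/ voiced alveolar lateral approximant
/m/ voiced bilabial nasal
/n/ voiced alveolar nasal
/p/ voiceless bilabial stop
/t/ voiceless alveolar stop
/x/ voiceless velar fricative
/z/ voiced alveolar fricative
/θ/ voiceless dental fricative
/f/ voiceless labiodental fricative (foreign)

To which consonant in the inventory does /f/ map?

θ

/θ/ is closest: same manner (fricative), place distance 1 (labiodental→dental), same voicing; total 1. Next closest is /z/ at distance 3.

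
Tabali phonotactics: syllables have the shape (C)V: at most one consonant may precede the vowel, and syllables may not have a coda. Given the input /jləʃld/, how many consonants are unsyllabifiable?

Under (C)V, the unsyllabifiable consonants are /j/, /ʃ/, /l/, /d/ (no codas are permitted; onsets are limited to one consonant).

4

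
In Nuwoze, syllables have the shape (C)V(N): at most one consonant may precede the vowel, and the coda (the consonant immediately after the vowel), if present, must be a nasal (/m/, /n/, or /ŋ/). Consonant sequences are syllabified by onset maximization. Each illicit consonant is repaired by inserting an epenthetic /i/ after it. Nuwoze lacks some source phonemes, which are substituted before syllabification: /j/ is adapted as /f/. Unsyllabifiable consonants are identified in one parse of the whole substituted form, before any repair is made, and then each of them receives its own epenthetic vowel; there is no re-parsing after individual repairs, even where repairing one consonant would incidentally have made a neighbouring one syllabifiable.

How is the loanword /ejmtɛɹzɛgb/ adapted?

Substitution: /j/ → /f/, giving /efmtɛɹzɛgb/.
Syllabifying with onset maximization leaves /f/, /m/, /ɹ/, /g/, /b/ stranded (only a nasal (/m/, /n/, or /ŋ/) is licensed in coda position; onsets are limited to one consonant).
Inserting the epenthetic vowel yields /f/ → /fi/, /m/ → /mi/, /ɹ/ → /ɹi/, /g/ → /gi/, /b/ → /bi/.

efimitɛɹizɛgibi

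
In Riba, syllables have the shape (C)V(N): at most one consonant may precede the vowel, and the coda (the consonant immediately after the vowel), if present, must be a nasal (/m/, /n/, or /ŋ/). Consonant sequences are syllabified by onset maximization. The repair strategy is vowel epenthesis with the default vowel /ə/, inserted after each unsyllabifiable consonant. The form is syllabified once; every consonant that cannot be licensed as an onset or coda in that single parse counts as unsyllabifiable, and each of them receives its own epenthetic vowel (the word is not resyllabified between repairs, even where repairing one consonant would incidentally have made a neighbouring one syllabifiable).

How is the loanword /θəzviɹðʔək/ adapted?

The consonants /z/, /ɹ/, /ð/, /k/ cannot be parsed into a legal (C)V(N) syllable (only a nasal (/m/, /n/, or /ŋ/) is licensed in coda position; onsets are limited to one consonant).
Epenthesis after each stranded consonant: /z/ → /zə/, /ɹ/ → /ɹə/, /ð/ → /ðə/, /k/ → /kə/.

θəzəviɹəðəʔəkə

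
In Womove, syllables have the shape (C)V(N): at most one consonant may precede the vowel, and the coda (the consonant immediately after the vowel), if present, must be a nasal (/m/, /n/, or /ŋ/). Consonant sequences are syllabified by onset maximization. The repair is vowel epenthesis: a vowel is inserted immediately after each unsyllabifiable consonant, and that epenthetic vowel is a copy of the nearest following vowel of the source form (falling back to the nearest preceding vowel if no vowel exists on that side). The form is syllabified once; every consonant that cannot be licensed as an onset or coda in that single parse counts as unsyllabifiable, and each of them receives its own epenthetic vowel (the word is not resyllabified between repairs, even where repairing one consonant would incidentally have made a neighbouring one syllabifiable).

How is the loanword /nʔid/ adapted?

niʔidi

Under (C)V(N), the unsyllabifiable consonants are /n/, /d/ (only a nasal (/m/, /n/, or /ŋ/) is licensed in coda position; onsets are limited to one consonant).
Each unlicensed consonant becomes the onset of a new syllable: /n/ → /ni/, /d/ → /di/.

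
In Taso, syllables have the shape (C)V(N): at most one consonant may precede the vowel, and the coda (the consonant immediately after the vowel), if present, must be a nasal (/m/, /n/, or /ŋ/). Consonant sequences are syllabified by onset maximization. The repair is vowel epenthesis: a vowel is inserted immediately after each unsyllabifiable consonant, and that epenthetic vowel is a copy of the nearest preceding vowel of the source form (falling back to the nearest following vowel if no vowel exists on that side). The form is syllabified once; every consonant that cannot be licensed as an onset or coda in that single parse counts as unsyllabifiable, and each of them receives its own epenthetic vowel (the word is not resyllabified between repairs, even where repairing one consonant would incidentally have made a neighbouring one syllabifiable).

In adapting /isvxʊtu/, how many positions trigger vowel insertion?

The unsyllabifiable consonants are /s/, /v/; each receives one epenthetic vowel.

2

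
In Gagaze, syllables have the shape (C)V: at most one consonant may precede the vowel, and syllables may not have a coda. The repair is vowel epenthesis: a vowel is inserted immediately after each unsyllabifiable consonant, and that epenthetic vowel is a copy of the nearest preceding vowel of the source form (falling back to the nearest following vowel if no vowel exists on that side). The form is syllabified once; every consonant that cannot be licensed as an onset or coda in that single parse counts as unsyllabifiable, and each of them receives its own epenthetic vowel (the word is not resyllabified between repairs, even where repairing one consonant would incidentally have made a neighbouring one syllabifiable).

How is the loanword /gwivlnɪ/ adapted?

The consonants /g/, /v/, /l/ cannot be parsed into a legal (C)V syllable (no codas are permitted; onsets are limited to one consonant).
Inserting the epenthetic vowel yields /g/ → /gi/, /v/ → /vi/, /l/ → /li/.

giwivilinɪ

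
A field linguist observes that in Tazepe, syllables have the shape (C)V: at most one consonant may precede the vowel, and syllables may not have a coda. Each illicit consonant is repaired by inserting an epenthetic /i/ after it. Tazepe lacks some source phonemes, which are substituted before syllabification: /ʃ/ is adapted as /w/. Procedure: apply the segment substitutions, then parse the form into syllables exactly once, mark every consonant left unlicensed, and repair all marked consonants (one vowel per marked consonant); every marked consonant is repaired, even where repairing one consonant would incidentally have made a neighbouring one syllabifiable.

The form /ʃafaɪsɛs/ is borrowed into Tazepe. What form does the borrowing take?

Substitution: /ʃ/ → /w/, giving /wafaɪsɛs/.
Syllabifying with onset maximization leaves /s/ stranded (no codas are permitted; onsets are limited to one consonant).
Each unlicensed consonant becomes the onset of a new syllable: /s/ → /si/.

wafaɪsɛsi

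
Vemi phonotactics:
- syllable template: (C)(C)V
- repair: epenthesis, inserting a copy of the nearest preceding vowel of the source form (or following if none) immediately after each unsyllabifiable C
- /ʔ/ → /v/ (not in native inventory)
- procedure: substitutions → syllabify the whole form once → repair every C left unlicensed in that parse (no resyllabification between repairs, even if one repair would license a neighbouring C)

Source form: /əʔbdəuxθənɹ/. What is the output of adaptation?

əvəbdəuxθənəɹə

Substitution: /ʔ/ → /v/, giving /əvbdəuxθənɹ/.
Syllabifying with onset maximization leaves /v/, /n/, /ɹ/ stranded (no codas are permitted; onsets may contain at most 2 consonants).
Inserting the epenthetic vowel yields /v/ → /və/, /n/ → /nə/, /ɹ/ → /ɹə/.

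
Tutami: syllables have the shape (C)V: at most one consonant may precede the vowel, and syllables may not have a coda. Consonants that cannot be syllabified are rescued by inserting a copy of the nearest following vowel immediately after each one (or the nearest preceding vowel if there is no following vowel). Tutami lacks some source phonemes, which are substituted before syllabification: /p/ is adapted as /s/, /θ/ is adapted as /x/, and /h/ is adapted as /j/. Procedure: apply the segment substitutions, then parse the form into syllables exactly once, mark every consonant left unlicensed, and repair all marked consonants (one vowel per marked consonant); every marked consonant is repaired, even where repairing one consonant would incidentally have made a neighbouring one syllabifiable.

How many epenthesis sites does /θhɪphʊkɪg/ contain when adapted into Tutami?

After substitution the input is /xjɪsjʊkɪg/.
The unsyllabifiable consonants are /x/, /s/, /g/; each receives one epenthetic vowel.

3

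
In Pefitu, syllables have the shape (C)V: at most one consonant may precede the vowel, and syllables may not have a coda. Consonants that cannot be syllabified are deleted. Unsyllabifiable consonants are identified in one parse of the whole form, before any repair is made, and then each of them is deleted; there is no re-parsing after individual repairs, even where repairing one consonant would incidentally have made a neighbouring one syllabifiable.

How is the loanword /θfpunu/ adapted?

punu

Syllabifying with onset maximization leaves /θ/, /f/ stranded (no codas are permitted; onsets are limited to one consonant).
Deleting the stranded consonants removes /θ/, /f/.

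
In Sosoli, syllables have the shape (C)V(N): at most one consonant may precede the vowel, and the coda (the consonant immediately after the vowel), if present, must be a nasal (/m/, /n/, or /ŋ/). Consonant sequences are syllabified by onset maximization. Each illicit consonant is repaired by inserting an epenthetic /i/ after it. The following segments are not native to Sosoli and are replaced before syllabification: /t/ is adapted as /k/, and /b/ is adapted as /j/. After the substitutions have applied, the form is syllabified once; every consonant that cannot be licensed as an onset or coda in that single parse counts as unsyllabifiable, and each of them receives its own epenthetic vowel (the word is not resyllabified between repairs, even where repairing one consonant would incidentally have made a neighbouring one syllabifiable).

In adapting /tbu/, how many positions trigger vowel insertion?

1

After substitution the input is /kju/.
The unsyllabifiable consonants are /k/; each receives one epenthetic vowel.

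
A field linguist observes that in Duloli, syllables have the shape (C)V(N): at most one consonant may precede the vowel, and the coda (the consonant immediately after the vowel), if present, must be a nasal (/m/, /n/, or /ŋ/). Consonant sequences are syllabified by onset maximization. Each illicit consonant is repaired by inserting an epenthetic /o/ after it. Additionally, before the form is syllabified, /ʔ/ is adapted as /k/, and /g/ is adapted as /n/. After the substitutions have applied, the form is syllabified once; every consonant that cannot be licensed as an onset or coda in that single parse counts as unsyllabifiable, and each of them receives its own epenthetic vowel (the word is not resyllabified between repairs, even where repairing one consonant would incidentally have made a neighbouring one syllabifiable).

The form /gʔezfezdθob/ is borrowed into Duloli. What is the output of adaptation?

nokezofezodoθobo

Substitution: /g/ → /n/, /ʔ/ → /k/, giving /nkezfezdθob/.
The consonants /n/, /z/, /z/, /d/, /b/ cannot be parsed into a legal (C)V(N) syllable (only a nasal (/m/, /n/, or /ŋ/) is licensed in coda position; onsets are limited to one consonant).
Each unlicensed consonant becomes the onset of a new syllable: /n/ → /no/, /z/ → /zo/, /z/ → /zo/, /d/ → /do/, /b/ → /bo/.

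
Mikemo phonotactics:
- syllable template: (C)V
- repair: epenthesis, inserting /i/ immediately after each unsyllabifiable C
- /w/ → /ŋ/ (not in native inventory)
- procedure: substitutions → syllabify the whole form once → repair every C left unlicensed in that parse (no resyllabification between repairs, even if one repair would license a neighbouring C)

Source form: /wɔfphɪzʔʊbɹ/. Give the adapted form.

ŋɔfipihɪziʔʊbiɹi

Substitution: /w/ → /ŋ/, giving /ŋɔfphɪzʔʊbɹ/.
The consonants /f/, /p/, /z/, /b/, /ɹ/ cannot be parsed into a legal (C)V syllable (no codas are permitted; onsets are limited to one consonant).
Epenthesis after each stranded consonant: /f/ → /fi/, /p/ → /pi/, /z/ → /zi/, /b/ → /bi/, /ɹ/ → /ɹi/.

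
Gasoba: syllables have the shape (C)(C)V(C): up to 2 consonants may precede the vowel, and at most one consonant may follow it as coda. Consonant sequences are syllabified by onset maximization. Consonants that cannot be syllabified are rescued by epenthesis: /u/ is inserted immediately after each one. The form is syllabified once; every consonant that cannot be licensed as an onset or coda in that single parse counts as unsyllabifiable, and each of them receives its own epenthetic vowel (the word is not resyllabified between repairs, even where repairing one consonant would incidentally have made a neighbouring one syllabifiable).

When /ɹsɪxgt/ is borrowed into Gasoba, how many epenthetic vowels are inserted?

2

The unsyllabifiable consonants are /g/, /t/; each receives one epenthetic vowel.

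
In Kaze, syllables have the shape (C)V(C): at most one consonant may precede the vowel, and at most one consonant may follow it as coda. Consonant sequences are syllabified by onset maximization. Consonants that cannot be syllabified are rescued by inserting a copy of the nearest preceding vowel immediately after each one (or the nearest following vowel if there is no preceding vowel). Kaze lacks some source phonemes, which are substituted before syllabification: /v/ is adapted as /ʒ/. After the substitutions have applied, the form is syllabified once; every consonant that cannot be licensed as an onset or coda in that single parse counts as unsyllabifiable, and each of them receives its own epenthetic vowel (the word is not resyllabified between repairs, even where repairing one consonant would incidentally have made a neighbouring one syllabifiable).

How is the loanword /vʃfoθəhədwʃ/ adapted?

Substitution: /v/ → /ʒ/, giving /ʒʃfoθəhədwʃ/.
Under (C)V(C), the unsyllabifiable consonants are /ʒ/, /ʃ/, /w/, /ʃ/ (at most one coda consonant is licensed; onsets are limited to one consonant).
Each unlicensed consonant becomes the onset of a new syllable: /ʒ/ → /ʒo/, /ʃ/ → /ʃo/, /w/ → /wə/, /ʃ/ → /ʃə/.

ʒoʃofoθəhədwəʃə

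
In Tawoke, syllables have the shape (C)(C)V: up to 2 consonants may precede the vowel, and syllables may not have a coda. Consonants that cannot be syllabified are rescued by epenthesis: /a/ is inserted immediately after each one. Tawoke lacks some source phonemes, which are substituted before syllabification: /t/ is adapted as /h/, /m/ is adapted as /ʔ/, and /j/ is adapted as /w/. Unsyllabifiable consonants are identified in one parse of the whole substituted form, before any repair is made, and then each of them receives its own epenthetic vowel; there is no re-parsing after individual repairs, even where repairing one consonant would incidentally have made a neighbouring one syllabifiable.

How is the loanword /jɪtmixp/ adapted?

Substitution: /j/ → /w/, /t/ → /h/, /m/ → /ʔ/, giving /wɪhʔixp/.
Under (C)(C)V, the unsyllabifiable consonants are /x/, /p/ (no codas are permitted; onsets may contain at most 2 consonants).
Epenthesis after each stranded consonant: /x/ → /xa/, /p/ → /pa/.

wɪhʔixapa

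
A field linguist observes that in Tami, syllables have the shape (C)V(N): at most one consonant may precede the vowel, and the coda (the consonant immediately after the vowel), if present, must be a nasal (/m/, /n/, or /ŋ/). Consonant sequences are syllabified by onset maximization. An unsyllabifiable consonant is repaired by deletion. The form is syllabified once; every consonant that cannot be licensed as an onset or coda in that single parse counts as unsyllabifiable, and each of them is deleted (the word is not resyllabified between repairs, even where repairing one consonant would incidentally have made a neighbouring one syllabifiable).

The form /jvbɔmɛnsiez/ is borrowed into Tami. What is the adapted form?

The consonants /j/, /v/, /z/ cannot be parsed into a legal (C)V(N) syllable (only a nasal (/m/, /n/, or /ŋ/) is licensed in coda position; onsets are limited to one consonant).
Each unlicensed consonant is deleted: /j/, /v/, /z/.

bɔmɛnsie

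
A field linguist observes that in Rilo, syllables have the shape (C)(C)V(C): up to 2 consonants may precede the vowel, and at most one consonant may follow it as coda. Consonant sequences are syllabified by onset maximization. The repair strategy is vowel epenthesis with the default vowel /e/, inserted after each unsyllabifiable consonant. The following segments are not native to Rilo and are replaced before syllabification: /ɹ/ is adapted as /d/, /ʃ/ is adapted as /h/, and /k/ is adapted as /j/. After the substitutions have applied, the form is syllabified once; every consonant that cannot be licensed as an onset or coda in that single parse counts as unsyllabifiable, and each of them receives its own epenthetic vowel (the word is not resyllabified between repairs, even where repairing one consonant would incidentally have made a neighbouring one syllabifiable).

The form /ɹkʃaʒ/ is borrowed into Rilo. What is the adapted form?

Substitution: /ɹ/ → /d/, /k/ → /j/, /ʃ/ → /h/, giving /djhaʒ/.
Under (C)(C)V(C), the unsyllabifiable consonants are /d/ (at most one coda consonant is licensed; onsets may contain at most 2 consonants).
Epenthesis after each stranded consonant: /d/ → /de/.

dejhaʒ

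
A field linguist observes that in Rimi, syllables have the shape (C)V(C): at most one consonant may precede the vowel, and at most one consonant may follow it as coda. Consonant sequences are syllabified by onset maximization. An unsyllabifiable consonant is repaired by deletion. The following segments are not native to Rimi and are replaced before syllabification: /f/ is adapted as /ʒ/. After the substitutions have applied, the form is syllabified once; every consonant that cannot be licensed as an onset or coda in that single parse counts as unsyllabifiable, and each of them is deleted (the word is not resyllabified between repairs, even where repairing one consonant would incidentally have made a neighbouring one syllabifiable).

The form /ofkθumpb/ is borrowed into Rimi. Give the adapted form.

Substitution: /f/ → /ʒ/, giving /oʒkθumpb/.
Under (C)V(C), the unsyllabifiable consonants are /k/, /p/, /b/ (at most one coda consonant is licensed; onsets are limited to one consonant).
Deletion applies to /k/, /p/, /b/.

oʒθum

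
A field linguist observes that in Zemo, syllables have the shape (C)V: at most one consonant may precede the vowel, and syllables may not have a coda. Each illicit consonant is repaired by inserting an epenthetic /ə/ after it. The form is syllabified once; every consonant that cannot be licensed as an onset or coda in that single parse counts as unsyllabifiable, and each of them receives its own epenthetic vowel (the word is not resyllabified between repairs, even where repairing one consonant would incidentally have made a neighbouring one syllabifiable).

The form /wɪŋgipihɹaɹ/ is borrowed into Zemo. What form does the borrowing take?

The consonants /ŋ/, /h/, /ɹ/ cannot be parsed into a legal (C)V syllable (no codas are permitted; onsets are limited to one consonant).
Each unlicensed consonant becomes the onset of a new syllable: /ŋ/ → /ŋə/, /h/ → /hə/, /ɹ/ → /ɹə/.

wɪŋəgipihəɹaɹə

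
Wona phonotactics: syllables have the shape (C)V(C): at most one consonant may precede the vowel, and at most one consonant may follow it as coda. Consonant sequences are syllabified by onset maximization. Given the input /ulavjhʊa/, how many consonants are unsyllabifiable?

Under (C)V(C), the unsyllabifiable consonants are /j/ (at most one coda consonant is licensed; onsets are limited to one consonant).

1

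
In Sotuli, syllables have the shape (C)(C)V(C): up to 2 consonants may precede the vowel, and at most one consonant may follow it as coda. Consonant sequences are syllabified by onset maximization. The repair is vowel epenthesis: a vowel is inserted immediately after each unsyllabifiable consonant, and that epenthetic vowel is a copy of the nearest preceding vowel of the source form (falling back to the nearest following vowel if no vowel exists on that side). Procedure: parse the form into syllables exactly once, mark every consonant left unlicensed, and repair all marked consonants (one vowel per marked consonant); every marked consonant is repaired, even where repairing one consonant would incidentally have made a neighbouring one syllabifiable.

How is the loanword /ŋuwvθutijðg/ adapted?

Under (C)(C)V(C), the unsyllabifiable consonants are /ð/, /g/ (at most one coda consonant is licensed; onsets may contain at most 2 consonants).
Inserting the epenthetic vowel yields /ð/ → /ði/, /g/ → /gi/.

ŋuwvθutijðigi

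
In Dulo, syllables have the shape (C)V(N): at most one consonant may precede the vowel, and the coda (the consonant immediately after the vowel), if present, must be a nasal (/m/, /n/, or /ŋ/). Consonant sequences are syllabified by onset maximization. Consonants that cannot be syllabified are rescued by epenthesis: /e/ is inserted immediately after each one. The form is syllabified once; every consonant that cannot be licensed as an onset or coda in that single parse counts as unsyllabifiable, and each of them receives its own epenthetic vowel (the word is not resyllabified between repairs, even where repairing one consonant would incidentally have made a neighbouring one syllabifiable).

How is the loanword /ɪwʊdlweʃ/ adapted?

Syllabifying with onset maximization leaves /d/, /l/, /ʃ/ stranded (only a nasal (/m/, /n/, or /ŋ/) is licensed in coda position; onsets are limited to one consonant).
Epenthesis after each stranded consonant: /d/ → /de/, /l/ → /le/, /ʃ/ → /ʃe/.

ɪwʊdeleweʃe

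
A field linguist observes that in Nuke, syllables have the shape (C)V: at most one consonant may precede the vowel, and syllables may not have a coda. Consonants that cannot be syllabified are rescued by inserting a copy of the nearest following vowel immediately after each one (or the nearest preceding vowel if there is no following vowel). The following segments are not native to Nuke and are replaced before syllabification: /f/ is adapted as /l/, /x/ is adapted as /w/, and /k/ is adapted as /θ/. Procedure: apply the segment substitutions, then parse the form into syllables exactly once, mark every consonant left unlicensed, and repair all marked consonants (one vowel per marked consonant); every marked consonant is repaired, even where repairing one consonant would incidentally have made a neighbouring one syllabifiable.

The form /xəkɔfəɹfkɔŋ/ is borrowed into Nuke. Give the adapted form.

wəθɔləɹɔlɔθɔŋɔ

Substitution: /x/ → /w/, /k/ → /θ/, /f/ → /l/, giving /wəθɔləɹlθɔŋ/.
The consonants /ɹ/, /l/, /ŋ/ cannot be parsed into a legal (C)V syllable (no codas are permitted; onsets are limited to one consonant).
Epenthesis after each stranded consonant: /ɹ/ → /ɹɔ/, /l/ → /lɔ/, /ŋ/ → /ŋɔ/.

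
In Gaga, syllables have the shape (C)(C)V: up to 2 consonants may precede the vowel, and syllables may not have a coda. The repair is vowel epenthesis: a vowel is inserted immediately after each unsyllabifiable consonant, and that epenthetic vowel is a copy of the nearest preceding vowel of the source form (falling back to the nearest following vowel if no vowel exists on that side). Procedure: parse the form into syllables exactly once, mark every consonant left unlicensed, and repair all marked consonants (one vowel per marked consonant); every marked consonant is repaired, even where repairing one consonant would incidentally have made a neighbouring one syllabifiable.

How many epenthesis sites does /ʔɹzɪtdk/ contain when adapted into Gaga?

4

The unsyllabifiable consonants are /ʔ/, /t/, /d/, /k/; each receives one epenthetic vowel.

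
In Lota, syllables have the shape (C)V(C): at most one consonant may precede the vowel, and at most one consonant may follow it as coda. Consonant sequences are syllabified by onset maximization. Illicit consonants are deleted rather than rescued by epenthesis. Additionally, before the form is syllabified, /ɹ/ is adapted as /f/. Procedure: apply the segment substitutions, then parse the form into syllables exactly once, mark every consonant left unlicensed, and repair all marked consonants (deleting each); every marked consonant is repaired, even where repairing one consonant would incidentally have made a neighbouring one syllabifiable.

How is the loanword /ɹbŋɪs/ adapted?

ŋɪs

Substitution: /ɹ/ → /f/, giving /fbŋɪs/.
The consonants /f/, /b/ cannot be parsed into a legal (C)V(C) syllable (at most one coda consonant is licensed; onsets are limited to one consonant).
Deleting the stranded consonants removes /f/, /b/.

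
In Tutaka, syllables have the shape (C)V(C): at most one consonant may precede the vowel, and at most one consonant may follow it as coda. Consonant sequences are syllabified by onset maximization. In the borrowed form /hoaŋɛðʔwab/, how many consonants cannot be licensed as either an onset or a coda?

1

Under (C)V(C), the unsyllabifiable consonants are /ʔ/ (at most one coda consonant is licensed; onsets are limited to one consonant).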